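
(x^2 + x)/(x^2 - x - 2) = x/(x - 2)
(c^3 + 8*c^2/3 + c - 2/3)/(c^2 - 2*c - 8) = (3*c^2 + 2*c - 1)/(3*(c - 4))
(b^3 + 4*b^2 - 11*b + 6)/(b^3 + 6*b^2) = 1 - 2/b + b^(-2)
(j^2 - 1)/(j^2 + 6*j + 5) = (j - 1)/(j + 5)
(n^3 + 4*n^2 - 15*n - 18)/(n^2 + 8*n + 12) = (n^2 - 2*n - 3)/(n + 2)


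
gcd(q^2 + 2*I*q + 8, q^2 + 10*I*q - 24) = q + 4*I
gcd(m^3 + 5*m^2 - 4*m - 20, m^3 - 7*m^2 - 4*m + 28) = m^2 - 4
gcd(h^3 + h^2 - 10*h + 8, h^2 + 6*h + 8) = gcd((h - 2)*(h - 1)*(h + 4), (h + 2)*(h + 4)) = h + 4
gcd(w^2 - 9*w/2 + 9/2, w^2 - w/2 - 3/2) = w - 3/2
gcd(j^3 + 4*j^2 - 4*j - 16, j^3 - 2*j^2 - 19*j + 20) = j + 4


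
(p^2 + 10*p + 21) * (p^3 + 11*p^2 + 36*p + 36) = p^5 + 21*p^4 + 167*p^3 + 627*p^2 + 1116*p + 756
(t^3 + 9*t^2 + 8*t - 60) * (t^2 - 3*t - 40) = t^5 + 6*t^4 - 59*t^3 - 444*t^2 - 140*t + 2400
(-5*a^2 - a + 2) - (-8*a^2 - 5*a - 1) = 3*a^2 + 4*a + 3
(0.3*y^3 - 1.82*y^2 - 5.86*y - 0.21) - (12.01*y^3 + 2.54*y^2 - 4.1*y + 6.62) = -11.71*y^3 - 4.36*y^2 - 1.76*y - 6.83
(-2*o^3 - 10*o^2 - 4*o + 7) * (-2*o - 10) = 4*o^4 + 40*o^3 + 108*o^2 + 26*o - 70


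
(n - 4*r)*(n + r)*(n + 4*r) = n^3 + n^2*r - 16*n*r^2 - 16*r^3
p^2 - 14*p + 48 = (p - 8)*(p - 6)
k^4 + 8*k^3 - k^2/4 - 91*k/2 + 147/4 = (k - 3/2)*(k - 1)*(k + 7/2)*(k + 7)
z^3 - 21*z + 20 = (z - 4)*(z - 1)*(z + 5)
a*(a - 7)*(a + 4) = a^3 - 3*a^2 - 28*a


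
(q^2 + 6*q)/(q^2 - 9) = q*(q + 6)/(q^2 - 9)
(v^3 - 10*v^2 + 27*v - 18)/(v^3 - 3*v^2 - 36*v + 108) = (v - 1)/(v + 6)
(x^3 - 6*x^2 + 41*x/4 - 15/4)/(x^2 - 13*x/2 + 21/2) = (4*x^2 - 12*x + 5)/(2*(2*x - 7))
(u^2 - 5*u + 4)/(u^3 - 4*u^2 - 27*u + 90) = (u^2 - 5*u + 4)/(u^3 - 4*u^2 - 27*u + 90)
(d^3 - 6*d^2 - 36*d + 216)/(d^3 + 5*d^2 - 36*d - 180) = (d - 6)/(d + 5)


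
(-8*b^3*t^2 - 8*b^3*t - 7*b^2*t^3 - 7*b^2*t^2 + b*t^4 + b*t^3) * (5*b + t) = -40*b^4*t^2 - 40*b^4*t - 43*b^3*t^3 - 43*b^3*t^2 - 2*b^2*t^4 - 2*b^2*t^3 + b*t^5 + b*t^4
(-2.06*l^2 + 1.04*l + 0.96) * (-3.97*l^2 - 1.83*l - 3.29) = 8.1782*l^4 - 0.359*l^3 + 1.063*l^2 - 5.1784*l - 3.1584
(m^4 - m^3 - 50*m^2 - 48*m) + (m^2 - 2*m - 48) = m^4 - m^3 - 49*m^2 - 50*m - 48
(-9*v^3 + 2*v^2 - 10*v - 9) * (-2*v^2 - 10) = 18*v^5 - 4*v^4 + 110*v^3 - 2*v^2 + 100*v + 90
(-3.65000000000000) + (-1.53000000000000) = -5.18000000000000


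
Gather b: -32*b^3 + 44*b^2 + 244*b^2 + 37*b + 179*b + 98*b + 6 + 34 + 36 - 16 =-32*b^3 + 288*b^2 + 314*b + 60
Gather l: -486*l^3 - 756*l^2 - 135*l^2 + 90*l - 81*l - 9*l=-486*l^3 - 891*l^2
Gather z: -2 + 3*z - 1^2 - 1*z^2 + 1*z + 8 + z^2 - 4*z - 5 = 0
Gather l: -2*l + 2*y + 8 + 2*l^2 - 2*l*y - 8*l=2*l^2 + l*(-2*y - 10) + 2*y + 8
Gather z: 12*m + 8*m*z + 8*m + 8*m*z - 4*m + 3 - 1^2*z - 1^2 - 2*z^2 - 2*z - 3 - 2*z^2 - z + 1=16*m - 4*z^2 + z*(16*m - 4)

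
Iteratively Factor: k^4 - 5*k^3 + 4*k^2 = (k)*(k^3 - 5*k^2 + 4*k) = k*(k - 4)*(k^2 - k) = k*(k - 4)*(k - 1)*(k)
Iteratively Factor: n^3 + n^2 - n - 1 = (n - 1)*(n^2 + 2*n + 1) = (n - 1)*(n + 1)*(n + 1)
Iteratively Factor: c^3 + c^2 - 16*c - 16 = (c + 4)*(c^2 - 3*c - 4) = (c - 4)*(c + 4)*(c + 1)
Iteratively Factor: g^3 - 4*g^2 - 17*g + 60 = (g - 3)*(g^2 - g - 20) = (g - 5)*(g - 3)*(g + 4)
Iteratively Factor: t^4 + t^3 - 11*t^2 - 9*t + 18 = (t + 3)*(t^3 - 2*t^2 - 5*t + 6) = (t - 3)*(t + 3)*(t^2 + t - 2) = (t - 3)*(t + 2)*(t + 3)*(t - 1)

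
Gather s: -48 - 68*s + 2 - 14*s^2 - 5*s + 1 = -14*s^2 - 73*s - 45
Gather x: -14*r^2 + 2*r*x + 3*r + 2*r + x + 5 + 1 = -14*r^2 + 5*r + x*(2*r + 1) + 6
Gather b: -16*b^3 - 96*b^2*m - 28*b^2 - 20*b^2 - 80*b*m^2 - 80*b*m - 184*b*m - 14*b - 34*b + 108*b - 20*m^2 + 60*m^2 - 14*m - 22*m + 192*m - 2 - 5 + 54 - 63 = -16*b^3 + b^2*(-96*m - 48) + b*(-80*m^2 - 264*m + 60) + 40*m^2 + 156*m - 16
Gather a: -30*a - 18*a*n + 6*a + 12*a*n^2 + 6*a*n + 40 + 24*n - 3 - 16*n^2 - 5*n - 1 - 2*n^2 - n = a*(12*n^2 - 12*n - 24) - 18*n^2 + 18*n + 36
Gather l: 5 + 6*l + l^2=l^2 + 6*l + 5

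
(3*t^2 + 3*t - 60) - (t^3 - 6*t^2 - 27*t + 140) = -t^3 + 9*t^2 + 30*t - 200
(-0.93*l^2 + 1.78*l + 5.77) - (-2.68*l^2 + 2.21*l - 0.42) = 1.75*l^2 - 0.43*l + 6.19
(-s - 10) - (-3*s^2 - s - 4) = 3*s^2 - 6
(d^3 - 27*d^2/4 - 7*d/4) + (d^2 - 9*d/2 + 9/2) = d^3 - 23*d^2/4 - 25*d/4 + 9/2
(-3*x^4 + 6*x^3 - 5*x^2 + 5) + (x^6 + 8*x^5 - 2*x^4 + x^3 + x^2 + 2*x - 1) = x^6 + 8*x^5 - 5*x^4 + 7*x^3 - 4*x^2 + 2*x + 4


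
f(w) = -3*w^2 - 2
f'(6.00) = -36.00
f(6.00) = -110.00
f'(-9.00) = 54.00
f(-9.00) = -245.00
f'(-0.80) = 4.80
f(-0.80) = -3.92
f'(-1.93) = 11.58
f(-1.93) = -13.17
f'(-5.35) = 32.10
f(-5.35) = -87.87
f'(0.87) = -5.22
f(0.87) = -4.27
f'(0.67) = -4.02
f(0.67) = -3.35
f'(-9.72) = 58.32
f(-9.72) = -285.44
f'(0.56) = -3.36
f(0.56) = -2.94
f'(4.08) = -24.48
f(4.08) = -51.94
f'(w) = -6*w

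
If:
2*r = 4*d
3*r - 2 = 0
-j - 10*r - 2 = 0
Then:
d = 1/3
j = -26/3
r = 2/3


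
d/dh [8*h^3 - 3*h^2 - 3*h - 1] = 24*h^2 - 6*h - 3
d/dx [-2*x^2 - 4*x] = -4*x - 4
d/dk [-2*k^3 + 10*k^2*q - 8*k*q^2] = -6*k^2 + 20*k*q - 8*q^2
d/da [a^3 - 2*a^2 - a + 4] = 3*a^2 - 4*a - 1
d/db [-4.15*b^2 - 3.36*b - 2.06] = -8.3*b - 3.36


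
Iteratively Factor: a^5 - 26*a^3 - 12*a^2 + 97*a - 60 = (a - 5)*(a^4 + 5*a^3 - a^2 - 17*a + 12) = (a - 5)*(a - 1)*(a^3 + 6*a^2 + 5*a - 12) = (a - 5)*(a - 1)^2*(a^2 + 7*a + 12) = (a - 5)*(a - 1)^2*(a + 4)*(a + 3)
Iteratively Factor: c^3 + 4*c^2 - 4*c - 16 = (c - 2)*(c^2 + 6*c + 8) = (c - 2)*(c + 2)*(c + 4)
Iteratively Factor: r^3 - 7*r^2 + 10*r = (r - 2)*(r^2 - 5*r) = (r - 5)*(r - 2)*(r)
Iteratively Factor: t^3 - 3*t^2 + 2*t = (t)*(t^2 - 3*t + 2) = t*(t - 1)*(t - 2)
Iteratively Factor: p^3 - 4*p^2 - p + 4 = (p - 4)*(p^2 - 1) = (p - 4)*(p + 1)*(p - 1)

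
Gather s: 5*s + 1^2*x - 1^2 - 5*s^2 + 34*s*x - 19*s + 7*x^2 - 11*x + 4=-5*s^2 + s*(34*x - 14) + 7*x^2 - 10*x + 3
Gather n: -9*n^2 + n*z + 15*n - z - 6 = -9*n^2 + n*(z + 15) - z - 6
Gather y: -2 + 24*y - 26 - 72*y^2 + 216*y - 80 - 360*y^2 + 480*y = -432*y^2 + 720*y - 108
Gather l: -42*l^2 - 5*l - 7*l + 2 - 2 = -42*l^2 - 12*l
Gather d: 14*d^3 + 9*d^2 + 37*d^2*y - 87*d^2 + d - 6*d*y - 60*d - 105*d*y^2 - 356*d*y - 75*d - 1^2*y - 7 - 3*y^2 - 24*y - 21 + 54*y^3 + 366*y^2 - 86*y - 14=14*d^3 + d^2*(37*y - 78) + d*(-105*y^2 - 362*y - 134) + 54*y^3 + 363*y^2 - 111*y - 42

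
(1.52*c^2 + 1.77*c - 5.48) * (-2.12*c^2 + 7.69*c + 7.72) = -3.2224*c^4 + 7.9364*c^3 + 36.9633*c^2 - 28.4768*c - 42.3056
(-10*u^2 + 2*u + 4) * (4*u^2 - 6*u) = -40*u^4 + 68*u^3 + 4*u^2 - 24*u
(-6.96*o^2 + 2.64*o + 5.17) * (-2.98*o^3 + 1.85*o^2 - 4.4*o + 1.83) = 20.7408*o^5 - 20.7432*o^4 + 20.1014*o^3 - 14.7883*o^2 - 17.9168*o + 9.4611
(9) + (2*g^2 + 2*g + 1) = 2*g^2 + 2*g + 10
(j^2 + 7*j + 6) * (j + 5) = j^3 + 12*j^2 + 41*j + 30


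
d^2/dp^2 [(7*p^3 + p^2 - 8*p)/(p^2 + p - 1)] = 2*(5*p^3 - 18*p^2 - 3*p - 7)/(p^6 + 3*p^5 - 5*p^3 + 3*p - 1)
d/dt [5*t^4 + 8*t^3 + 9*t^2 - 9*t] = 20*t^3 + 24*t^2 + 18*t - 9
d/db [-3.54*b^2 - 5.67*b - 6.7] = -7.08*b - 5.67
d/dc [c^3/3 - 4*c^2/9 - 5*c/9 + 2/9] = c^2 - 8*c/9 - 5/9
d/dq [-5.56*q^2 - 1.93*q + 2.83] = -11.12*q - 1.93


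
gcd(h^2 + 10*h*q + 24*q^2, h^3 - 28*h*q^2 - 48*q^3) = h + 4*q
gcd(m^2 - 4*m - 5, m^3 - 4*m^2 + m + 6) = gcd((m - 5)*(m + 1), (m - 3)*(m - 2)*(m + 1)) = m + 1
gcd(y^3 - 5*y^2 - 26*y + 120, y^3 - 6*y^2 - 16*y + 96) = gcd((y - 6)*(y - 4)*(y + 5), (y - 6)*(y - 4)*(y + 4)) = y^2 - 10*y + 24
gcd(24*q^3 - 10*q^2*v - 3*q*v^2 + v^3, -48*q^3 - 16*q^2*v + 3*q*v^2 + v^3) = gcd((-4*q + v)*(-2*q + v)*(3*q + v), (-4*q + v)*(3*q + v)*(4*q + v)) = 12*q^2 + q*v - v^2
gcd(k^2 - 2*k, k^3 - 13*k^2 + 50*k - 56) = k - 2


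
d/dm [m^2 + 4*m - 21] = 2*m + 4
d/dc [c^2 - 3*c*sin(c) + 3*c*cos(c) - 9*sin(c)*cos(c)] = -3*sqrt(2)*c*sin(c + pi/4) + 2*c - 9*cos(2*c) + 3*sqrt(2)*cos(c + pi/4)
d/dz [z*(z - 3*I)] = 2*z - 3*I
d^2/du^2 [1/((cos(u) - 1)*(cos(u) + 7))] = (-4*sin(u)^4 + 66*sin(u)^2 - 39*cos(u)/2 - 9*cos(3*u)/2 + 24)/((cos(u) - 1)^3*(cos(u) + 7)^3)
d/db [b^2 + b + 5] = 2*b + 1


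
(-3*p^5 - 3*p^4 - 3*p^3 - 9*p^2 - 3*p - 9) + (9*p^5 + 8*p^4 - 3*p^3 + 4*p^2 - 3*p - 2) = 6*p^5 + 5*p^4 - 6*p^3 - 5*p^2 - 6*p - 11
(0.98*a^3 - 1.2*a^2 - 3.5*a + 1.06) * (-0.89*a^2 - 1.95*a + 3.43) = -0.8722*a^5 - 0.843*a^4 + 8.8164*a^3 + 1.7656*a^2 - 14.072*a + 3.6358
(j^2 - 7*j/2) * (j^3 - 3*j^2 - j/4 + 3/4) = j^5 - 13*j^4/2 + 41*j^3/4 + 13*j^2/8 - 21*j/8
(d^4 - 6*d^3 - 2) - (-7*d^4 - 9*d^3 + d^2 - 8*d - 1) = 8*d^4 + 3*d^3 - d^2 + 8*d - 1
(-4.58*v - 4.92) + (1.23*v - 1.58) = -3.35*v - 6.5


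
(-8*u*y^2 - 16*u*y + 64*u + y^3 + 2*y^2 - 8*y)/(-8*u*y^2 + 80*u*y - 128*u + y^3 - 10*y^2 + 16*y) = (y + 4)/(y - 8)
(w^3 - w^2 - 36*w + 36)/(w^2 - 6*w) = w + 5 - 6/w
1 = 1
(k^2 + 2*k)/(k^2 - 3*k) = (k + 2)/(k - 3)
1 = 1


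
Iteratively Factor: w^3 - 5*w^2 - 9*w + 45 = (w + 3)*(w^2 - 8*w + 15) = (w - 5)*(w + 3)*(w - 3)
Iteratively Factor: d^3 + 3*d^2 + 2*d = (d + 2)*(d^2 + d) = (d + 1)*(d + 2)*(d)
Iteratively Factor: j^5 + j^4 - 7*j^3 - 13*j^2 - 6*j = (j + 1)*(j^4 - 7*j^2 - 6*j) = (j - 3)*(j + 1)*(j^3 + 3*j^2 + 2*j) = (j - 3)*(j + 1)^2*(j^2 + 2*j) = (j - 3)*(j + 1)^2*(j + 2)*(j)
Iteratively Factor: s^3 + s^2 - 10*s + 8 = (s + 4)*(s^2 - 3*s + 2) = (s - 1)*(s + 4)*(s - 2)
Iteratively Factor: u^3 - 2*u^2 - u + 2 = (u - 1)*(u^2 - u - 2) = (u - 1)*(u + 1)*(u - 2)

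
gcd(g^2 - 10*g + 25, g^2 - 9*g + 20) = g - 5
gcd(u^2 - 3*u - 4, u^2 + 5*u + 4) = u + 1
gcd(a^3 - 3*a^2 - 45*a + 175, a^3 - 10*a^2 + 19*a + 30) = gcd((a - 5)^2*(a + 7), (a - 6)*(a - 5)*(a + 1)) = a - 5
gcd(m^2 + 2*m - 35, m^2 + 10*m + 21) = m + 7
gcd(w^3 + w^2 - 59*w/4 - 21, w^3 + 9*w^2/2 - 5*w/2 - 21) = w + 7/2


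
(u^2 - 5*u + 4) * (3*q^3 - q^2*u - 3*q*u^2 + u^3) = 3*q^3*u^2 - 15*q^3*u + 12*q^3 - q^2*u^3 + 5*q^2*u^2 - 4*q^2*u - 3*q*u^4 + 15*q*u^3 - 12*q*u^2 + u^5 - 5*u^4 + 4*u^3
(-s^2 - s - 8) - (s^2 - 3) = -2*s^2 - s - 5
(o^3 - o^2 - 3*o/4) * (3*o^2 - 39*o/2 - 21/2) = 3*o^5 - 45*o^4/2 + 27*o^3/4 + 201*o^2/8 + 63*o/8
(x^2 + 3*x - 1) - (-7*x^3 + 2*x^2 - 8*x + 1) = 7*x^3 - x^2 + 11*x - 2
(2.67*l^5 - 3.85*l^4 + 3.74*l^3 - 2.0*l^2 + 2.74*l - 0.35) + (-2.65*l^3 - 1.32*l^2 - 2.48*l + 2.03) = 2.67*l^5 - 3.85*l^4 + 1.09*l^3 - 3.32*l^2 + 0.26*l + 1.68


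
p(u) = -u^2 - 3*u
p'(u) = -2*u - 3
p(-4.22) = -5.15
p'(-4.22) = 5.44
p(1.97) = -9.79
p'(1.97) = -6.94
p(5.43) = -45.77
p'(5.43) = -13.86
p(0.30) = -0.99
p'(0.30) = -3.60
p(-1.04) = 2.04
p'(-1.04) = -0.92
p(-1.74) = 2.19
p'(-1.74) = 0.48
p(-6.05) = -18.45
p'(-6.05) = 9.10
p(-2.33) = 1.56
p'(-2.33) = 1.66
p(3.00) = -18.00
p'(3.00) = -9.00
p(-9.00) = -54.00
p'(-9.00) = 15.00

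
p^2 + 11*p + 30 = (p + 5)*(p + 6)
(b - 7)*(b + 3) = b^2 - 4*b - 21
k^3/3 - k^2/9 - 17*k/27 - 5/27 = (k/3 + 1/3)*(k - 5/3)*(k + 1/3)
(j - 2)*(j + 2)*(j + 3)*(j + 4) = j^4 + 7*j^3 + 8*j^2 - 28*j - 48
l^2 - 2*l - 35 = (l - 7)*(l + 5)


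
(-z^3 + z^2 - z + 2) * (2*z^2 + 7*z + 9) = -2*z^5 - 5*z^4 - 4*z^3 + 6*z^2 + 5*z + 18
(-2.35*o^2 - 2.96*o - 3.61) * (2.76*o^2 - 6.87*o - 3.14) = -6.486*o^4 + 7.9749*o^3 + 17.7506*o^2 + 34.0951*o + 11.3354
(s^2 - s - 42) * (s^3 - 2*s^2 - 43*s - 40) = s^5 - 3*s^4 - 83*s^3 + 87*s^2 + 1846*s + 1680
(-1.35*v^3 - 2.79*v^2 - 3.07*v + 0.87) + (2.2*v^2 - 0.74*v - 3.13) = -1.35*v^3 - 0.59*v^2 - 3.81*v - 2.26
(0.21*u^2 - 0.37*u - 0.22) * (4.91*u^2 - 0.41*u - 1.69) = 1.0311*u^4 - 1.9028*u^3 - 1.2834*u^2 + 0.7155*u + 0.3718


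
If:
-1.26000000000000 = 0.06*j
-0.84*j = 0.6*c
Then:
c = 29.40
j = -21.00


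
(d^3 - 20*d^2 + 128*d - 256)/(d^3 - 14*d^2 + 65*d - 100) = (d^2 - 16*d + 64)/(d^2 - 10*d + 25)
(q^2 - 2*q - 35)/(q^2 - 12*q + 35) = (q + 5)/(q - 5)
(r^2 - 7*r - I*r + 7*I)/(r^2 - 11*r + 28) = (r - I)/(r - 4)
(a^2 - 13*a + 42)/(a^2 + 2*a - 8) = (a^2 - 13*a + 42)/(a^2 + 2*a - 8)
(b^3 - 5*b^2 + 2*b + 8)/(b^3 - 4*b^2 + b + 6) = (b - 4)/(b - 3)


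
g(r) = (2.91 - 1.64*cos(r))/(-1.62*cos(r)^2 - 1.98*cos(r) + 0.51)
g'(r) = (2.91 - 1.64*cos(r))*(-3.24*sin(r)*cos(r) - 1.98*sin(r))/(-1.62*cos(r)^2 - 1.98*cos(r) + 0.51)^2 + 1.64*sin(r)/(-1.62*cos(r)^2 - 1.98*cos(r) + 0.51)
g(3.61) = 4.43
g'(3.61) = -2.60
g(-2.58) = 4.19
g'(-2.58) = -2.51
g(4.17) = 3.41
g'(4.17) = -0.46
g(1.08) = -2.73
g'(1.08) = -12.63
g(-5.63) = -0.77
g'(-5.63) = -1.50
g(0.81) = -1.09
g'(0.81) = -2.79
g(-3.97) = 3.63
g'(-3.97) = 1.60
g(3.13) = 5.23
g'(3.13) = 0.11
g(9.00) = 4.54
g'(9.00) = 2.58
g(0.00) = -0.41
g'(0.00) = 0.00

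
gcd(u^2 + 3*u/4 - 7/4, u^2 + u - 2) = u - 1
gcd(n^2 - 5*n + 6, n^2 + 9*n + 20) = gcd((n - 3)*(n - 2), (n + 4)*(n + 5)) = 1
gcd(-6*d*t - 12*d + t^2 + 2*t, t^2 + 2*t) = t + 2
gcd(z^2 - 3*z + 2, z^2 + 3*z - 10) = z - 2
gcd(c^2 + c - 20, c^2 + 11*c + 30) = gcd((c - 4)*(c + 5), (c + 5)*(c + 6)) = c + 5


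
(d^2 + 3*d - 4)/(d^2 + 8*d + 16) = (d - 1)/(d + 4)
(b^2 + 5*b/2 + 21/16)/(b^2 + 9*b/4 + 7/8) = (4*b + 3)/(2*(2*b + 1))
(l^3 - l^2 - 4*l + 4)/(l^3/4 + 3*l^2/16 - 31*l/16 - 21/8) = 16*(l^2 - 3*l + 2)/(4*l^2 - 5*l - 21)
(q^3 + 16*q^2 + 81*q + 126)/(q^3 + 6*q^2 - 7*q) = (q^2 + 9*q + 18)/(q*(q - 1))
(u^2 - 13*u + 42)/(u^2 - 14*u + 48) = (u - 7)/(u - 8)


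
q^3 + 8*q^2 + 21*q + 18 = (q + 2)*(q + 3)^2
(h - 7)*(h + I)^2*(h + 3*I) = h^4 - 7*h^3 + 5*I*h^3 - 7*h^2 - 35*I*h^2 + 49*h - 3*I*h + 21*I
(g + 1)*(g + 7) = g^2 + 8*g + 7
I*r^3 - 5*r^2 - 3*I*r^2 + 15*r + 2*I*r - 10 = (r - 2)*(r + 5*I)*(I*r - I)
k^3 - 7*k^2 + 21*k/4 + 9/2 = (k - 6)*(k - 3/2)*(k + 1/2)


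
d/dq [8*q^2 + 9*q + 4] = 16*q + 9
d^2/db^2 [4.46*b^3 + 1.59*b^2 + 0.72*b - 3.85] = 26.76*b + 3.18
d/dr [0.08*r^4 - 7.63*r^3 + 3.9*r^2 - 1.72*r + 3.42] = 0.32*r^3 - 22.89*r^2 + 7.8*r - 1.72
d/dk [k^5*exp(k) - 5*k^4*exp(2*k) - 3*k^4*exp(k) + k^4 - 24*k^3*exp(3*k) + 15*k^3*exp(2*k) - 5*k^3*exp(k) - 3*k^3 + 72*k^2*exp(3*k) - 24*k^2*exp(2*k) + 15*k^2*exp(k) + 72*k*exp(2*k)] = k^5*exp(k) - 10*k^4*exp(2*k) + 2*k^4*exp(k) - 72*k^3*exp(3*k) + 10*k^3*exp(2*k) - 17*k^3*exp(k) + 4*k^3 + 144*k^2*exp(3*k) - 3*k^2*exp(2*k) - 9*k^2 + 144*k*exp(3*k) + 96*k*exp(2*k) + 30*k*exp(k) + 72*exp(2*k)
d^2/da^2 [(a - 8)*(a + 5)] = 2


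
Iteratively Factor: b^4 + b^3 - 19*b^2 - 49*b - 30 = (b + 3)*(b^3 - 2*b^2 - 13*b - 10) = (b + 2)*(b + 3)*(b^2 - 4*b - 5) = (b - 5)*(b + 2)*(b + 3)*(b + 1)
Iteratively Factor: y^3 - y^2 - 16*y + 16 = (y - 1)*(y^2 - 16) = (y - 4)*(y - 1)*(y + 4)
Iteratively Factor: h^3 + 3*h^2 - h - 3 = (h - 1)*(h^2 + 4*h + 3) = (h - 1)*(h + 1)*(h + 3)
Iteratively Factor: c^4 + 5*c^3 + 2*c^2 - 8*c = (c)*(c^3 + 5*c^2 + 2*c - 8) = c*(c + 4)*(c^2 + c - 2) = c*(c + 2)*(c + 4)*(c - 1)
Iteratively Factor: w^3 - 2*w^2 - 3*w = (w + 1)*(w^2 - 3*w) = w*(w + 1)*(w - 3)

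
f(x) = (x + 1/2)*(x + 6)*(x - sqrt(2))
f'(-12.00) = 303.75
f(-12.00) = -925.58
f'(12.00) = 547.87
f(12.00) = 2381.80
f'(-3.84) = -1.01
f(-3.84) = 37.91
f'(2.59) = 40.28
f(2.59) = 31.21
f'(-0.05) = -6.69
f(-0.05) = -3.92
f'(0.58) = 0.72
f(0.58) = -5.93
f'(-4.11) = 2.68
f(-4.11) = 37.69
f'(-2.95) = -10.09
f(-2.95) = 32.61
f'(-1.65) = -14.81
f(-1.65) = 15.33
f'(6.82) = 202.71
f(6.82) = 507.29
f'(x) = (x + 1/2)*(x + 6) + (x + 1/2)*(x - sqrt(2)) + (x + 6)*(x - sqrt(2))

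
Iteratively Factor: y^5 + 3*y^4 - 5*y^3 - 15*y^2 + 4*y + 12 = (y + 1)*(y^4 + 2*y^3 - 7*y^2 - 8*y + 12) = (y + 1)*(y + 3)*(y^3 - y^2 - 4*y + 4) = (y - 1)*(y + 1)*(y + 3)*(y^2 - 4) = (y - 2)*(y - 1)*(y + 1)*(y + 3)*(y + 2)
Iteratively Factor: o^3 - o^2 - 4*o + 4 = (o - 2)*(o^2 + o - 2) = (o - 2)*(o + 2)*(o - 1)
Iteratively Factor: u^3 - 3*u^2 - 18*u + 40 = (u - 5)*(u^2 + 2*u - 8) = (u - 5)*(u - 2)*(u + 4)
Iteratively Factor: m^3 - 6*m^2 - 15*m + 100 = (m - 5)*(m^2 - m - 20) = (m - 5)^2*(m + 4)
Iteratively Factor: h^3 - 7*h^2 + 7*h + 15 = (h - 3)*(h^2 - 4*h - 5) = (h - 3)*(h + 1)*(h - 5)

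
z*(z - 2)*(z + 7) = z^3 + 5*z^2 - 14*z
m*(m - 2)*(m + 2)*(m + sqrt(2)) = m^4 + sqrt(2)*m^3 - 4*m^2 - 4*sqrt(2)*m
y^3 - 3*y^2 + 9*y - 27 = (y - 3)*(y - 3*I)*(y + 3*I)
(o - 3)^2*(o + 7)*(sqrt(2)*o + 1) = sqrt(2)*o^4 + o^3 + sqrt(2)*o^3 - 33*sqrt(2)*o^2 + o^2 - 33*o + 63*sqrt(2)*o + 63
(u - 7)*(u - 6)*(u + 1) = u^3 - 12*u^2 + 29*u + 42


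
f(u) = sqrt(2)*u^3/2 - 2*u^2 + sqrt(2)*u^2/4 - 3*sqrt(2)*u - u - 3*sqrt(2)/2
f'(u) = 3*sqrt(2)*u^2/2 - 4*u + sqrt(2)*u/2 - 3*sqrt(2) - 1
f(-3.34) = -29.32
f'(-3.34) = 29.42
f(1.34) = -10.40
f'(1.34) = -5.85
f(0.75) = -6.68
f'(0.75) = -6.52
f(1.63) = -11.98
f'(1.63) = -4.97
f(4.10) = -2.56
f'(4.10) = 16.92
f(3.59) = -9.45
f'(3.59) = 10.28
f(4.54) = 6.31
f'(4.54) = 23.53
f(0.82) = -7.14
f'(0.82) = -6.52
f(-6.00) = -182.67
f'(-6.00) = 90.88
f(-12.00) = -1398.18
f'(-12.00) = 339.74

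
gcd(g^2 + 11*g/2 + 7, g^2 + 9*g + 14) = g + 2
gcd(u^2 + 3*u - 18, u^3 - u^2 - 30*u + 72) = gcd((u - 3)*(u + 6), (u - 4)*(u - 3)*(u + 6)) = u^2 + 3*u - 18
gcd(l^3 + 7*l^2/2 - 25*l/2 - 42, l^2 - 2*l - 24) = l + 4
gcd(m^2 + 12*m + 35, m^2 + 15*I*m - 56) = 1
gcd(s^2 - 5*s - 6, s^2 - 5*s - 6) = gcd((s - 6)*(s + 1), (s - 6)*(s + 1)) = s^2 - 5*s - 6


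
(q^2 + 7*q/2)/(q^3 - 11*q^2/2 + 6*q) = (2*q + 7)/(2*q^2 - 11*q + 12)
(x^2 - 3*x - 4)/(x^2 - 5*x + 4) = (x + 1)/(x - 1)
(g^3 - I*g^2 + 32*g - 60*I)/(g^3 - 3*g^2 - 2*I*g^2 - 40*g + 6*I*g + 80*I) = (g^2 + I*g + 30)/(g^2 - 3*g - 40)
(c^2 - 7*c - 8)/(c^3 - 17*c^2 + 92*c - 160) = (c + 1)/(c^2 - 9*c + 20)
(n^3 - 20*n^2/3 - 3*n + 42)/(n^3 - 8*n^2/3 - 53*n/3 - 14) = (n - 3)/(n + 1)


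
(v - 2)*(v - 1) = v^2 - 3*v + 2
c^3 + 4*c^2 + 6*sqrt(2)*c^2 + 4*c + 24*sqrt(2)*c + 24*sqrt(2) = (c + 2)^2*(c + 6*sqrt(2))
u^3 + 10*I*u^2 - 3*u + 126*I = (u - 3*I)*(u + 6*I)*(u + 7*I)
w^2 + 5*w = w*(w + 5)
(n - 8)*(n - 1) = n^2 - 9*n + 8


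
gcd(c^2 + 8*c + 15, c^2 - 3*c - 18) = c + 3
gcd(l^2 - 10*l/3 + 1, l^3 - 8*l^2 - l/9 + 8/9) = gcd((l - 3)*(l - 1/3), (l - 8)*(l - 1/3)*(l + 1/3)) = l - 1/3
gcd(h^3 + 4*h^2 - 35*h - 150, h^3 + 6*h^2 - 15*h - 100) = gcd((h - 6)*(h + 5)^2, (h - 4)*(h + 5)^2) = h^2 + 10*h + 25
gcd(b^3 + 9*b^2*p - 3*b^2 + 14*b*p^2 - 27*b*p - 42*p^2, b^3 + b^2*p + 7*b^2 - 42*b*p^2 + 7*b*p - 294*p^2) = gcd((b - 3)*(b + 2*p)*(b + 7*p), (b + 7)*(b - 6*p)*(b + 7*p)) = b + 7*p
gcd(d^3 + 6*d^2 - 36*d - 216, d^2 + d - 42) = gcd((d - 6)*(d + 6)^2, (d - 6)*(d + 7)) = d - 6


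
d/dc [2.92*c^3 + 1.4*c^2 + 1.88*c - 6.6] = 8.76*c^2 + 2.8*c + 1.88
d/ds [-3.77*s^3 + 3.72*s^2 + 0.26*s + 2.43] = -11.31*s^2 + 7.44*s + 0.26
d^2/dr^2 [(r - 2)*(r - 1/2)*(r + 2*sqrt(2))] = 6*r - 5 + 4*sqrt(2)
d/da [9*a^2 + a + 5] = 18*a + 1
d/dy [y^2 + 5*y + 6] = 2*y + 5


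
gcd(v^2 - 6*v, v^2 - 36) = v - 6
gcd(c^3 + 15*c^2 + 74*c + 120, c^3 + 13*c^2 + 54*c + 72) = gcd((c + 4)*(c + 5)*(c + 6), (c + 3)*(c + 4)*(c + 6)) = c^2 + 10*c + 24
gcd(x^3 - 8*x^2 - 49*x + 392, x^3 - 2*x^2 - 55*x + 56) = x^2 - x - 56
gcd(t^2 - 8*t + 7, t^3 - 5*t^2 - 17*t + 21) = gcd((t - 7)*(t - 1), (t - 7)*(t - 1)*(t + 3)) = t^2 - 8*t + 7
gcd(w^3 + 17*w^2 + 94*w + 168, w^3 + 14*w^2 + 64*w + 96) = w^2 + 10*w + 24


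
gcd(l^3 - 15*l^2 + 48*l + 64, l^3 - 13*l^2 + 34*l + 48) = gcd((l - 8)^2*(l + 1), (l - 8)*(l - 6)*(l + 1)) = l^2 - 7*l - 8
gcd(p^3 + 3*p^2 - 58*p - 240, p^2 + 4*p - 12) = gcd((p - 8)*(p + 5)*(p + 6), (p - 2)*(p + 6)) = p + 6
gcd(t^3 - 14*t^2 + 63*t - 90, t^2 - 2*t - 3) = t - 3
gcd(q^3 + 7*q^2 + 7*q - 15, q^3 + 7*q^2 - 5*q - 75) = q + 5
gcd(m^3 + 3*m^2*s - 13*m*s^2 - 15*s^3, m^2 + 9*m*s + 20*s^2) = m + 5*s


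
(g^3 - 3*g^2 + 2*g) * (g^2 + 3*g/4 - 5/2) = g^5 - 9*g^4/4 - 11*g^3/4 + 9*g^2 - 5*g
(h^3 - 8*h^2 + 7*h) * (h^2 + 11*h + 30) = h^5 + 3*h^4 - 51*h^3 - 163*h^2 + 210*h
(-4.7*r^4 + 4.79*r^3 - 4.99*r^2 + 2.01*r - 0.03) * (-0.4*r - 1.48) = 1.88*r^5 + 5.04*r^4 - 5.0932*r^3 + 6.5812*r^2 - 2.9628*r + 0.0444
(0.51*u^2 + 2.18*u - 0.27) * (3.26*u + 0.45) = 1.6626*u^3 + 7.3363*u^2 + 0.1008*u - 0.1215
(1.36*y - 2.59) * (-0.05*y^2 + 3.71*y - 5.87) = -0.068*y^3 + 5.1751*y^2 - 17.5921*y + 15.2033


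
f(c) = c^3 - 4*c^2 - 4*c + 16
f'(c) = 3*c^2 - 8*c - 4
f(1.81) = 1.59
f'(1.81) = -8.65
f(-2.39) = -10.94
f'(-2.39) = 32.26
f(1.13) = 7.82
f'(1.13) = -9.21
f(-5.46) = -244.18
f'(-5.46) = 129.11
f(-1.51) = 9.48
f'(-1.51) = 14.92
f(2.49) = -3.32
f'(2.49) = -5.32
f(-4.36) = -125.48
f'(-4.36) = 87.91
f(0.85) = 10.32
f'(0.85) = -8.63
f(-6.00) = -320.00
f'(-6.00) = 152.00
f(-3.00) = -35.00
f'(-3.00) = 47.00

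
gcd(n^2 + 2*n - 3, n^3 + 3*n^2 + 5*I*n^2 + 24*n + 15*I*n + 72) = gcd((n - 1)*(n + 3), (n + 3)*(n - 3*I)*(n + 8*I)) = n + 3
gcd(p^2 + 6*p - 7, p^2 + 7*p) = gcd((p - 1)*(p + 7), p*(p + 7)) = p + 7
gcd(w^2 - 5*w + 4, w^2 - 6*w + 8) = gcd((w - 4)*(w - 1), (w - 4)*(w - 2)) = w - 4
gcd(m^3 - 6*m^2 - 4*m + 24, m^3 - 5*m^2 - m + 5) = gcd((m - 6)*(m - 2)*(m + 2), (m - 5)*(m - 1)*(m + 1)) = 1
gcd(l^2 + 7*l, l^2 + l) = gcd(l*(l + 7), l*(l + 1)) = l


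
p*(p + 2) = p^2 + 2*p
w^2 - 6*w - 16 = (w - 8)*(w + 2)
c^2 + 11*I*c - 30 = (c + 5*I)*(c + 6*I)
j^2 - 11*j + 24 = (j - 8)*(j - 3)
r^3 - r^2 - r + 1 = (r - 1)^2*(r + 1)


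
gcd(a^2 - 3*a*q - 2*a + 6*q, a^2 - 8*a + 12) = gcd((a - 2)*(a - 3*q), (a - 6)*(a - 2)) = a - 2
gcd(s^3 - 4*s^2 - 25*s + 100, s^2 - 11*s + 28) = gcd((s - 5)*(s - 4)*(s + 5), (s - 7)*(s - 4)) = s - 4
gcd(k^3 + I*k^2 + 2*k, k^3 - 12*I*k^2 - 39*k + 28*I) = k - I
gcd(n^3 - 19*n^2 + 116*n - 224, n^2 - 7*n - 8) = n - 8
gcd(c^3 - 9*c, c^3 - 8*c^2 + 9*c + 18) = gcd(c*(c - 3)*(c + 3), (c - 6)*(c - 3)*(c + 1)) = c - 3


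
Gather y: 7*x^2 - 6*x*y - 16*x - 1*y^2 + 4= 7*x^2 - 6*x*y - 16*x - y^2 + 4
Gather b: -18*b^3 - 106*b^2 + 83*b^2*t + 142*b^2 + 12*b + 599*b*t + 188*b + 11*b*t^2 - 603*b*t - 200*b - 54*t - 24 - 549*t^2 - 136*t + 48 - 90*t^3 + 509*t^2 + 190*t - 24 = -18*b^3 + b^2*(83*t + 36) + b*(11*t^2 - 4*t) - 90*t^3 - 40*t^2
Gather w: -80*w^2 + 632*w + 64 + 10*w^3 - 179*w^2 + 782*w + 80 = 10*w^3 - 259*w^2 + 1414*w + 144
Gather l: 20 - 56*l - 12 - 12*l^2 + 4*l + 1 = -12*l^2 - 52*l + 9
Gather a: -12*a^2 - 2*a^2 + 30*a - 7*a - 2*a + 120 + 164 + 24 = -14*a^2 + 21*a + 308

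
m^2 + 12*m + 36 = (m + 6)^2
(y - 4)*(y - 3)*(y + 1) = y^3 - 6*y^2 + 5*y + 12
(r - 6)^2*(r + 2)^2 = r^4 - 8*r^3 - 8*r^2 + 96*r + 144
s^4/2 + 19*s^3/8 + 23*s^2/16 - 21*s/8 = s*(s/2 + 1)*(s - 3/4)*(s + 7/2)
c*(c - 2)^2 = c^3 - 4*c^2 + 4*c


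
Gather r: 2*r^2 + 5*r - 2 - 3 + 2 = 2*r^2 + 5*r - 3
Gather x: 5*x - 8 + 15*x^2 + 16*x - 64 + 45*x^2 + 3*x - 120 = 60*x^2 + 24*x - 192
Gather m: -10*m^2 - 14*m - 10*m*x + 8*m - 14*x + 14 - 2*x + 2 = -10*m^2 + m*(-10*x - 6) - 16*x + 16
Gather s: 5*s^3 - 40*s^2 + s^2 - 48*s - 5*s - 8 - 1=5*s^3 - 39*s^2 - 53*s - 9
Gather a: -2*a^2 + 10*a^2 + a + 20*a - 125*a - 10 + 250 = 8*a^2 - 104*a + 240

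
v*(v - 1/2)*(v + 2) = v^3 + 3*v^2/2 - v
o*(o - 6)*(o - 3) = o^3 - 9*o^2 + 18*o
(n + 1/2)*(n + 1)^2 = n^3 + 5*n^2/2 + 2*n + 1/2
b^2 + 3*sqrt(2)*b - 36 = (b - 3*sqrt(2))*(b + 6*sqrt(2))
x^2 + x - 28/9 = (x - 4/3)*(x + 7/3)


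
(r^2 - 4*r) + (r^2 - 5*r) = 2*r^2 - 9*r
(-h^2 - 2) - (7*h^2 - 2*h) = -8*h^2 + 2*h - 2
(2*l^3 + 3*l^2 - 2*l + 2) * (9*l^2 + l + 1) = 18*l^5 + 29*l^4 - 13*l^3 + 19*l^2 + 2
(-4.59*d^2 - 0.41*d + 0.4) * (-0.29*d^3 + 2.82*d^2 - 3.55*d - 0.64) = 1.3311*d^5 - 12.8249*d^4 + 15.0223*d^3 + 5.5211*d^2 - 1.1576*d - 0.256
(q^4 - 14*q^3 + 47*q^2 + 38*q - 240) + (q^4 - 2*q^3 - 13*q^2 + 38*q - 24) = 2*q^4 - 16*q^3 + 34*q^2 + 76*q - 264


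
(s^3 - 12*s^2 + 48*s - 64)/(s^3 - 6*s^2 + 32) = (s - 4)/(s + 2)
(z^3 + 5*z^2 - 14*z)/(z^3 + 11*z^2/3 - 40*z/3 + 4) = 3*z*(z + 7)/(3*z^2 + 17*z - 6)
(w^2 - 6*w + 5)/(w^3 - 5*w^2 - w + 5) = 1/(w + 1)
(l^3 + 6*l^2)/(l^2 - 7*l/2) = 2*l*(l + 6)/(2*l - 7)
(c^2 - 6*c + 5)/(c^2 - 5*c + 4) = (c - 5)/(c - 4)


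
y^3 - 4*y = y*(y - 2)*(y + 2)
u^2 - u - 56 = (u - 8)*(u + 7)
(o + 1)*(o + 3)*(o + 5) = o^3 + 9*o^2 + 23*o + 15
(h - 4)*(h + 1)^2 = h^3 - 2*h^2 - 7*h - 4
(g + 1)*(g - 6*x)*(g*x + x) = g^3*x - 6*g^2*x^2 + 2*g^2*x - 12*g*x^2 + g*x - 6*x^2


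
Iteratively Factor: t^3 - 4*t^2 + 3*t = (t)*(t^2 - 4*t + 3) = t*(t - 1)*(t - 3)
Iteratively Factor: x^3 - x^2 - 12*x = (x + 3)*(x^2 - 4*x) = (x - 4)*(x + 3)*(x)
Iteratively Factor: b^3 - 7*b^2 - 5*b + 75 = (b - 5)*(b^2 - 2*b - 15) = (b - 5)^2*(b + 3)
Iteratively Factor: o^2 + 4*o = (o + 4)*(o)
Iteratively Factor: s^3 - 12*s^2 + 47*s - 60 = (s - 3)*(s^2 - 9*s + 20) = (s - 5)*(s - 3)*(s - 4)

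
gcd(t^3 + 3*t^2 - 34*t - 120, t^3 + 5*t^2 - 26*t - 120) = t + 4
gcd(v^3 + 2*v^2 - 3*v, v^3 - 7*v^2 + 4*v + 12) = 1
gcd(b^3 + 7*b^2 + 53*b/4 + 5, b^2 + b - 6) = 1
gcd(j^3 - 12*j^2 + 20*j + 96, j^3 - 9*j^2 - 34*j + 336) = j - 8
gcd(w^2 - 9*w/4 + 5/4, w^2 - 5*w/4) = w - 5/4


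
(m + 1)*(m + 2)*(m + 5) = m^3 + 8*m^2 + 17*m + 10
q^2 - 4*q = q*(q - 4)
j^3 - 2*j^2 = j^2*(j - 2)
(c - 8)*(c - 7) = c^2 - 15*c + 56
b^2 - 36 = (b - 6)*(b + 6)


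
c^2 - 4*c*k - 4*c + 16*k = (c - 4)*(c - 4*k)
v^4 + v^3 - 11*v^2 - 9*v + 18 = (v - 3)*(v - 1)*(v + 2)*(v + 3)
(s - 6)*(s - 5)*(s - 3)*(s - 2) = s^4 - 16*s^3 + 91*s^2 - 216*s + 180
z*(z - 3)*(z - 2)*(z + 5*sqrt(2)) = z^4 - 5*z^3 + 5*sqrt(2)*z^3 - 25*sqrt(2)*z^2 + 6*z^2 + 30*sqrt(2)*z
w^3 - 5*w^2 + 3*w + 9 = (w - 3)^2*(w + 1)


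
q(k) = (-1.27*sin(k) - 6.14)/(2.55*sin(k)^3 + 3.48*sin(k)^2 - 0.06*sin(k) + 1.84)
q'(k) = (-1.27*sin(k) - 6.14)*(-7.65*sin(k)^2*cos(k) - 6.96*sin(k)*cos(k) + 0.06*cos(k))/(2.55*sin(k)^3 + 3.48*sin(k)^2 - 0.06*sin(k) + 1.84)^2 - 1.27*cos(k)/(2.55*sin(k)^3 + 3.48*sin(k)^2 - 0.06*sin(k) + 1.84)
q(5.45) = -1.89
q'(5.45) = -0.78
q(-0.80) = -1.91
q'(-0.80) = -0.87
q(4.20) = -1.77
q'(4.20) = 0.31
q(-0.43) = -2.46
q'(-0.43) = -2.10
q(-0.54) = -2.24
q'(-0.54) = -1.72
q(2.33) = -1.53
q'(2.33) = -1.88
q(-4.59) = -0.96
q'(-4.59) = -0.20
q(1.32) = -1.00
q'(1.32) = 0.42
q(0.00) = -3.34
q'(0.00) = -0.80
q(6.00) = -2.79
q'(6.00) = -2.41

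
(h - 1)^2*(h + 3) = h^3 + h^2 - 5*h + 3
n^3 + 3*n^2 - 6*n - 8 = (n - 2)*(n + 1)*(n + 4)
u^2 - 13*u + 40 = (u - 8)*(u - 5)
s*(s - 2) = s^2 - 2*s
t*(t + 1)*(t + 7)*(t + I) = t^4 + 8*t^3 + I*t^3 + 7*t^2 + 8*I*t^2 + 7*I*t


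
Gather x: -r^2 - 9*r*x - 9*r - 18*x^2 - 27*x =-r^2 - 9*r - 18*x^2 + x*(-9*r - 27)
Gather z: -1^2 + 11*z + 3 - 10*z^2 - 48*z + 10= -10*z^2 - 37*z + 12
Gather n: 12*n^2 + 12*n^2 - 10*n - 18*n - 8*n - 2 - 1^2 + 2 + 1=24*n^2 - 36*n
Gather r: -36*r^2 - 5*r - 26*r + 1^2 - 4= -36*r^2 - 31*r - 3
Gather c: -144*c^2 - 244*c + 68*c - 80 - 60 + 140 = -144*c^2 - 176*c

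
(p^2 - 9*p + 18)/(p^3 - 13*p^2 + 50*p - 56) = (p^2 - 9*p + 18)/(p^3 - 13*p^2 + 50*p - 56)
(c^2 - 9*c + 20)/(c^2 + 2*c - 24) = (c - 5)/(c + 6)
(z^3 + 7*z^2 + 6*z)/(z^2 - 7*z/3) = 3*(z^2 + 7*z + 6)/(3*z - 7)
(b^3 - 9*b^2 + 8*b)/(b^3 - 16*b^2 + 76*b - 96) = b*(b - 1)/(b^2 - 8*b + 12)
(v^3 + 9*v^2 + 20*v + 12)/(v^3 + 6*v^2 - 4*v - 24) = (v + 1)/(v - 2)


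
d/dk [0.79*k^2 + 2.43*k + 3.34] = 1.58*k + 2.43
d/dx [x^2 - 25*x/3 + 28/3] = 2*x - 25/3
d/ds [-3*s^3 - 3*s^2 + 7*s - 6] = -9*s^2 - 6*s + 7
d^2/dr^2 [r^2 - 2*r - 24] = 2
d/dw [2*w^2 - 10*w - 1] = 4*w - 10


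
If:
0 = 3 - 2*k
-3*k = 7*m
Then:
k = 3/2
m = -9/14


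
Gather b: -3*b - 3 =-3*b - 3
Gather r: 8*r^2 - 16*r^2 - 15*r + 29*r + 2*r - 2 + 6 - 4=-8*r^2 + 16*r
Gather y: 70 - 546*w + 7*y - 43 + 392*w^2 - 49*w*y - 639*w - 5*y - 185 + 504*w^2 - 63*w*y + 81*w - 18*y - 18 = 896*w^2 - 1104*w + y*(-112*w - 16) - 176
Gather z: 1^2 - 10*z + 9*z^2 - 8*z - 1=9*z^2 - 18*z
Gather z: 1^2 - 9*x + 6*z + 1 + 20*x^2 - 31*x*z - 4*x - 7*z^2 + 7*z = 20*x^2 - 13*x - 7*z^2 + z*(13 - 31*x) + 2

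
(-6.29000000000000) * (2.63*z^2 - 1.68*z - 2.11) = -16.5427*z^2 + 10.5672*z + 13.2719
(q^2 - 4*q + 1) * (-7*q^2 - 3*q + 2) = -7*q^4 + 25*q^3 + 7*q^2 - 11*q + 2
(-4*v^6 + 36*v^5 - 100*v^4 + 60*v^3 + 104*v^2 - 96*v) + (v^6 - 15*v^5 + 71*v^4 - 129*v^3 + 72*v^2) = -3*v^6 + 21*v^5 - 29*v^4 - 69*v^3 + 176*v^2 - 96*v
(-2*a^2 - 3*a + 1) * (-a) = 2*a^3 + 3*a^2 - a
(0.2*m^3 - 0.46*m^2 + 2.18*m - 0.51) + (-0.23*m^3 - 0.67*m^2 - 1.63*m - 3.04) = -0.03*m^3 - 1.13*m^2 + 0.55*m - 3.55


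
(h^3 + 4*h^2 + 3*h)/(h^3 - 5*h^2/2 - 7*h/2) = 2*(h + 3)/(2*h - 7)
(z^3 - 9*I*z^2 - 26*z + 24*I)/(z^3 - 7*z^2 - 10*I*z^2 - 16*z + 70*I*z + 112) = (z^2 - 7*I*z - 12)/(z^2 - z*(7 + 8*I) + 56*I)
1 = 1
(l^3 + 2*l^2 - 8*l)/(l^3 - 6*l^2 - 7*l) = (-l^2 - 2*l + 8)/(-l^2 + 6*l + 7)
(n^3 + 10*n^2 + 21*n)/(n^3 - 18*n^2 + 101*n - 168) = n*(n^2 + 10*n + 21)/(n^3 - 18*n^2 + 101*n - 168)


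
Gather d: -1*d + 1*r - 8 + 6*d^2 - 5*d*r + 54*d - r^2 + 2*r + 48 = 6*d^2 + d*(53 - 5*r) - r^2 + 3*r + 40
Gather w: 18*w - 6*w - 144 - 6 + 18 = 12*w - 132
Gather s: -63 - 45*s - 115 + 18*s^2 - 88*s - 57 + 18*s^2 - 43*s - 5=36*s^2 - 176*s - 240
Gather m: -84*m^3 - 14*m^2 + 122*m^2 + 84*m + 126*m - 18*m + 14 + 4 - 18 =-84*m^3 + 108*m^2 + 192*m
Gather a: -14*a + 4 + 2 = 6 - 14*a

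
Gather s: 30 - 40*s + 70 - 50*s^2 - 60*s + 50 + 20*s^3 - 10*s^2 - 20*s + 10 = 20*s^3 - 60*s^2 - 120*s + 160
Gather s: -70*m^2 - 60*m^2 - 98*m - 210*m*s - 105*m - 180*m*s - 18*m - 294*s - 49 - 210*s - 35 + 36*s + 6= -130*m^2 - 221*m + s*(-390*m - 468) - 78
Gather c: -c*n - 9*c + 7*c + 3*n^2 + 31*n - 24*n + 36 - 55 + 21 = c*(-n - 2) + 3*n^2 + 7*n + 2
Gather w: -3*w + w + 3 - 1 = 2 - 2*w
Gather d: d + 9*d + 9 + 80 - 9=10*d + 80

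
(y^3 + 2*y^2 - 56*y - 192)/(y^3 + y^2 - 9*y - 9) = (y^3 + 2*y^2 - 56*y - 192)/(y^3 + y^2 - 9*y - 9)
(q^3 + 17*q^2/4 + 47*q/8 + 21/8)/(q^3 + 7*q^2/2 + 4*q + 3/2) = (q + 7/4)/(q + 1)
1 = 1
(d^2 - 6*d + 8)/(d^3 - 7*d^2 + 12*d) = (d - 2)/(d*(d - 3))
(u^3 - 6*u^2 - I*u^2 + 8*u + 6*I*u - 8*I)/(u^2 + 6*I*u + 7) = (u^2 - 6*u + 8)/(u + 7*I)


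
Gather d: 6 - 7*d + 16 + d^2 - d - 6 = d^2 - 8*d + 16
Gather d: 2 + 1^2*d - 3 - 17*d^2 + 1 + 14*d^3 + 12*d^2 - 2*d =14*d^3 - 5*d^2 - d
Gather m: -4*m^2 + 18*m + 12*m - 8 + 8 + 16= -4*m^2 + 30*m + 16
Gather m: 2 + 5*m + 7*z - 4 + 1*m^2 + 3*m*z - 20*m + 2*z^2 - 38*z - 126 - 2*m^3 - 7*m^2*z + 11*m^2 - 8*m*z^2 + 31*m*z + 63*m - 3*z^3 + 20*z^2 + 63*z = -2*m^3 + m^2*(12 - 7*z) + m*(-8*z^2 + 34*z + 48) - 3*z^3 + 22*z^2 + 32*z - 128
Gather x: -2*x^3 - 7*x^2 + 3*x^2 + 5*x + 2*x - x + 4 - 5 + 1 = -2*x^3 - 4*x^2 + 6*x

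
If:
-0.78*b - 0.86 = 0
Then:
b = -1.10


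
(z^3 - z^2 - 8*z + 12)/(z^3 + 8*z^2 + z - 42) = (z - 2)/(z + 7)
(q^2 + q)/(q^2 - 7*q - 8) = q/(q - 8)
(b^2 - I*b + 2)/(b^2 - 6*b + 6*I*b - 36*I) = (b^2 - I*b + 2)/(b^2 + 6*b*(-1 + I) - 36*I)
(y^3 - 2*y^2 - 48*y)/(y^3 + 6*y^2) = (y - 8)/y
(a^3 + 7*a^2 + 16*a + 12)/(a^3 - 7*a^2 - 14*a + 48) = (a^2 + 4*a + 4)/(a^2 - 10*a + 16)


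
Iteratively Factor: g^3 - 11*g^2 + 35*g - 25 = (g - 5)*(g^2 - 6*g + 5) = (g - 5)^2*(g - 1)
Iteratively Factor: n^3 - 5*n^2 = (n)*(n^2 - 5*n) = n^2*(n - 5)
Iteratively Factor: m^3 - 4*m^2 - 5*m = (m + 1)*(m^2 - 5*m) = (m - 5)*(m + 1)*(m)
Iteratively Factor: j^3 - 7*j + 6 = (j + 3)*(j^2 - 3*j + 2) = (j - 1)*(j + 3)*(j - 2)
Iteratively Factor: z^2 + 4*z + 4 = (z + 2)*(z + 2)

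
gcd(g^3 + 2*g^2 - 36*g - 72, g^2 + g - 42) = g - 6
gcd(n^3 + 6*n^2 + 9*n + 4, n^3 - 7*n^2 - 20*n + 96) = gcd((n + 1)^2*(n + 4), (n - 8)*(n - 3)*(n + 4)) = n + 4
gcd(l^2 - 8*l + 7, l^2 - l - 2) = 1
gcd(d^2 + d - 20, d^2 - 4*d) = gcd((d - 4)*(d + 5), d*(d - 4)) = d - 4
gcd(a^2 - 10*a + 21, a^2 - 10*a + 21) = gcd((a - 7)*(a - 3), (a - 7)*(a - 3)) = a^2 - 10*a + 21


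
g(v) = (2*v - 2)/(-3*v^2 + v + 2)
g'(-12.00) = 0.01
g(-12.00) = 0.06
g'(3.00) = 0.05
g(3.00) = -0.18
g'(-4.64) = 0.04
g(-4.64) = 0.17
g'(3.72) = 0.03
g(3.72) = -0.15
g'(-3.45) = 0.09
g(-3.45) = 0.24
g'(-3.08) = 0.11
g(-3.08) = 0.28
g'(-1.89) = 0.45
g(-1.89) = 0.54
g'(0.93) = 0.26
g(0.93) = -0.42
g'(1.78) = 0.11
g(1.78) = -0.27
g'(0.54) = 0.46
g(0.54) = -0.55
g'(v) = (2*v - 2)*(6*v - 1)/(-3*v^2 + v + 2)^2 + 2/(-3*v^2 + v + 2)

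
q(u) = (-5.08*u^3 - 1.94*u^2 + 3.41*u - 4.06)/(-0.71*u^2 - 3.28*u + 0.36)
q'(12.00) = 6.65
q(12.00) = 63.87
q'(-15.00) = 5.84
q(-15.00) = -151.13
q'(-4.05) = -293.62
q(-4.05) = 144.01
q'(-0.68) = -3.01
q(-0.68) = -2.51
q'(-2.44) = -19.36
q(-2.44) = 12.06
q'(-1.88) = -10.12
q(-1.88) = 4.09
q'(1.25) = 2.47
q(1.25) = 2.63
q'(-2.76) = -28.60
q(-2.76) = 19.62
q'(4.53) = 5.49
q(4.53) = 17.22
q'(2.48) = 4.31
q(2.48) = 7.00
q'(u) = (1.42*u + 3.28)*(-5.08*u^3 - 1.94*u^2 + 3.41*u - 4.06)/(-0.71*u^2 - 3.28*u + 0.36)^2 + (-15.24*u^2 - 3.88*u + 3.41)/(-0.71*u^2 - 3.28*u + 0.36) = (3.6068*u^4 + 33.3248*u^3 + 3.2979*u^2 - 7.162*u - 12.0892)/(0.5041*u^4 + 4.6576*u^3 + 10.2472*u^2 - 2.3616*u + 0.1296)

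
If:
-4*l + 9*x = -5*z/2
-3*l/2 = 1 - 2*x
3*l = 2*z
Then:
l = -9/13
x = -1/52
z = -27/26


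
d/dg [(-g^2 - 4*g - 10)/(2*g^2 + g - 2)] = (7*g^2 + 44*g + 18)/(4*g^4 + 4*g^3 - 7*g^2 - 4*g + 4)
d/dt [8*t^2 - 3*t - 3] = 16*t - 3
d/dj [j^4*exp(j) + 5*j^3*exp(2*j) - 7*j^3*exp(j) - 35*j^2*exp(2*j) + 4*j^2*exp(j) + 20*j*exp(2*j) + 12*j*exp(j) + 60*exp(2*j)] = (j^4 + 10*j^3*exp(j) - 3*j^3 - 55*j^2*exp(j) - 17*j^2 - 30*j*exp(j) + 20*j + 140*exp(j) + 12)*exp(j)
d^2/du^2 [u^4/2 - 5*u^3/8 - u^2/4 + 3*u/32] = 6*u^2 - 15*u/4 - 1/2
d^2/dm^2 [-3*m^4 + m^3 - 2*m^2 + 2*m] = -36*m^2 + 6*m - 4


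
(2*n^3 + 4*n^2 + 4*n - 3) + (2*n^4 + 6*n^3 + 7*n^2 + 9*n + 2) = 2*n^4 + 8*n^3 + 11*n^2 + 13*n - 1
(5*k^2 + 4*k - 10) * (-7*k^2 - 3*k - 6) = -35*k^4 - 43*k^3 + 28*k^2 + 6*k + 60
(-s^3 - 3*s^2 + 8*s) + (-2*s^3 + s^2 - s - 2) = -3*s^3 - 2*s^2 + 7*s - 2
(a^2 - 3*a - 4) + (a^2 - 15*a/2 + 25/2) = 2*a^2 - 21*a/2 + 17/2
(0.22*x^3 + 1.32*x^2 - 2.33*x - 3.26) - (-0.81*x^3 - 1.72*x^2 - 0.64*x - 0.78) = 1.03*x^3 + 3.04*x^2 - 1.69*x - 2.48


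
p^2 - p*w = p*(p - w)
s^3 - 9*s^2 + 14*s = s*(s - 7)*(s - 2)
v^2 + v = v*(v + 1)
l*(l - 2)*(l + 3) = l^3 + l^2 - 6*l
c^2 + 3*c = c*(c + 3)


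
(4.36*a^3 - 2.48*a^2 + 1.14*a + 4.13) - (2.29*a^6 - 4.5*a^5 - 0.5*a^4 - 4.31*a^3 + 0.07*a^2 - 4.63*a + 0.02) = -2.29*a^6 + 4.5*a^5 + 0.5*a^4 + 8.67*a^3 - 2.55*a^2 + 5.77*a + 4.11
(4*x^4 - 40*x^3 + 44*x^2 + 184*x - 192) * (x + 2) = 4*x^5 - 32*x^4 - 36*x^3 + 272*x^2 + 176*x - 384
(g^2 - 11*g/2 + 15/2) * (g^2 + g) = g^4 - 9*g^3/2 + 2*g^2 + 15*g/2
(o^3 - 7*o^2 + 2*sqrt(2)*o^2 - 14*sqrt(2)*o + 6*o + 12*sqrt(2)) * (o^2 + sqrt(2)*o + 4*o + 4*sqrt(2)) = o^5 - 3*o^4 + 3*sqrt(2)*o^4 - 18*o^3 - 9*sqrt(2)*o^3 - 66*sqrt(2)*o^2 + 12*o^2 - 88*o + 72*sqrt(2)*o + 96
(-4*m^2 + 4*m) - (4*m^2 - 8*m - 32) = -8*m^2 + 12*m + 32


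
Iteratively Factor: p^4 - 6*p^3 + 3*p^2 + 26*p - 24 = (p - 1)*(p^3 - 5*p^2 - 2*p + 24) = (p - 1)*(p + 2)*(p^2 - 7*p + 12) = (p - 3)*(p - 1)*(p + 2)*(p - 4)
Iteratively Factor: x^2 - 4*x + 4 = (x - 2)*(x - 2)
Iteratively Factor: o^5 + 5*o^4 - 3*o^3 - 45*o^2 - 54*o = (o)*(o^4 + 5*o^3 - 3*o^2 - 45*o - 54) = o*(o + 3)*(o^3 + 2*o^2 - 9*o - 18) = o*(o - 3)*(o + 3)*(o^2 + 5*o + 6) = o*(o - 3)*(o + 2)*(o + 3)*(o + 3)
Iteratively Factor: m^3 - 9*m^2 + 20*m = (m - 4)*(m^2 - 5*m) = m*(m - 4)*(m - 5)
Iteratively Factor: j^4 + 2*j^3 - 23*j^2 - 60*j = (j)*(j^3 + 2*j^2 - 23*j - 60) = j*(j + 4)*(j^2 - 2*j - 15) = j*(j - 5)*(j + 4)*(j + 3)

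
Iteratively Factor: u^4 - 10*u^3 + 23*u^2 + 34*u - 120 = (u - 3)*(u^3 - 7*u^2 + 2*u + 40) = (u - 5)*(u - 3)*(u^2 - 2*u - 8) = (u - 5)*(u - 4)*(u - 3)*(u + 2)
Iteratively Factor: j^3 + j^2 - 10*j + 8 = (j + 4)*(j^2 - 3*j + 2) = (j - 2)*(j + 4)*(j - 1)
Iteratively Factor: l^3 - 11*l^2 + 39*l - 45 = (l - 5)*(l^2 - 6*l + 9) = (l - 5)*(l - 3)*(l - 3)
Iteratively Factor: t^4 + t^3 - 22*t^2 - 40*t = (t + 4)*(t^3 - 3*t^2 - 10*t) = (t - 5)*(t + 4)*(t^2 + 2*t) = (t - 5)*(t + 2)*(t + 4)*(t)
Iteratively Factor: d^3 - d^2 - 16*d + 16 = (d + 4)*(d^2 - 5*d + 4) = (d - 4)*(d + 4)*(d - 1)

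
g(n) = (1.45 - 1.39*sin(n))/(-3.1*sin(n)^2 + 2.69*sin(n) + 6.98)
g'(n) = (1.45 - 1.39*sin(n))*(6.2*sin(n)*cos(n) - 2.69*cos(n))/(-3.1*sin(n)^2 + 2.69*sin(n) + 6.98)^2 - 1.39*cos(n)/(-3.1*sin(n)^2 + 2.69*sin(n) + 6.98) = (-4.309*sin(n)^2 + 8.99*sin(n) - 13.6027)*cos(n)/(9.61*sin(n)^4 - 16.678*sin(n)^3 - 36.0399*sin(n)^2 + 37.5524*sin(n) + 48.7204)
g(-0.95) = 0.94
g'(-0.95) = -1.84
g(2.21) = 0.05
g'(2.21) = 0.11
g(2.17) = 0.04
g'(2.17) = 0.10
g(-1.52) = 2.36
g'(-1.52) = -0.95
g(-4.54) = 0.01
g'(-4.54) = 0.03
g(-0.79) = 0.70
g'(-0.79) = -1.27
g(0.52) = 0.10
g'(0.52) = -0.16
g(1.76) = 0.01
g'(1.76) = 0.04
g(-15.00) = 0.60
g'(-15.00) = 1.05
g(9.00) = 0.12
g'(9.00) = 0.17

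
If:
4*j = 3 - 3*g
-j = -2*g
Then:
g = 3/11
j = 6/11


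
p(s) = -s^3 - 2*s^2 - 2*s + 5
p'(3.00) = -41.00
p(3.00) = -46.00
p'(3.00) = -41.00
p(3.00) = -46.00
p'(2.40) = -28.88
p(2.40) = -25.14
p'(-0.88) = -0.80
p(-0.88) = 5.89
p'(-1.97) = -5.76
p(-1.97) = 8.82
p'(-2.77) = -13.94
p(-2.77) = 16.45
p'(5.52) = -115.49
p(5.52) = -235.18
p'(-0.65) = -0.67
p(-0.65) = 5.73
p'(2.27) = -26.54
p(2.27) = -21.54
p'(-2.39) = -9.58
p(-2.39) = 12.01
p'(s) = -3*s^2 - 4*s - 2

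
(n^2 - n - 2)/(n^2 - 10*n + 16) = (n + 1)/(n - 8)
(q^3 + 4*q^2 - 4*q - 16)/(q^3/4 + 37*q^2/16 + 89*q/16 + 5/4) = 16*(q^2 - 4)/(4*q^2 + 21*q + 5)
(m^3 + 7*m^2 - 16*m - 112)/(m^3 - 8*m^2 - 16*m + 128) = (m + 7)/(m - 8)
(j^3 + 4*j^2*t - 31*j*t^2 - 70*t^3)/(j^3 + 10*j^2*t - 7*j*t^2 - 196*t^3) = (-j^2 + 3*j*t + 10*t^2)/(-j^2 - 3*j*t + 28*t^2)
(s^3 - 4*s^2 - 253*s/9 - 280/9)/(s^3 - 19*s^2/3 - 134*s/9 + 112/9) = (3*s + 5)/(3*s - 2)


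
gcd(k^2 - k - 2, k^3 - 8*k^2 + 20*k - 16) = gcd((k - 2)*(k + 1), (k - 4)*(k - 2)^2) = k - 2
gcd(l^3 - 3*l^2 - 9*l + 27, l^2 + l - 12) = l - 3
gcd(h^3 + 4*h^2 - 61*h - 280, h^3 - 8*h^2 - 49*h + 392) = h^2 - h - 56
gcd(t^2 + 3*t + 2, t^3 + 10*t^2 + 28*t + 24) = t + 2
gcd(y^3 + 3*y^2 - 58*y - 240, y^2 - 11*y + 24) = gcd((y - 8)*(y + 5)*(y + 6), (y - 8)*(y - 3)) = y - 8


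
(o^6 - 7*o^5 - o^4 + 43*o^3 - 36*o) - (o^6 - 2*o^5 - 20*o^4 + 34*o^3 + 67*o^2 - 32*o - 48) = -5*o^5 + 19*o^4 + 9*o^3 - 67*o^2 - 4*o + 48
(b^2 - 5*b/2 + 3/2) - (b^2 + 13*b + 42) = -31*b/2 - 81/2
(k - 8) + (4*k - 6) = 5*k - 14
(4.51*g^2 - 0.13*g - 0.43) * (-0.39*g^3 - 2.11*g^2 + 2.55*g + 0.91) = -1.7589*g^5 - 9.4654*g^4 + 11.9425*g^3 + 4.6799*g^2 - 1.2148*g - 0.3913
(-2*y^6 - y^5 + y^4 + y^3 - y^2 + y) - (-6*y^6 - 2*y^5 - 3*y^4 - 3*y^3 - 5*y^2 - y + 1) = 4*y^6 + y^5 + 4*y^4 + 4*y^3 + 4*y^2 + 2*y - 1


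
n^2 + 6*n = n*(n + 6)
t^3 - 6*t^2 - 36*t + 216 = (t - 6)^2*(t + 6)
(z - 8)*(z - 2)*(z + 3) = z^3 - 7*z^2 - 14*z + 48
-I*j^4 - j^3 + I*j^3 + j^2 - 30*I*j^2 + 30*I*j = j*(j - 6*I)*(j + 5*I)*(-I*j + I)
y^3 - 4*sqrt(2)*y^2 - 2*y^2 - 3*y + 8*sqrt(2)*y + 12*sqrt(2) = (y - 3)*(y + 1)*(y - 4*sqrt(2))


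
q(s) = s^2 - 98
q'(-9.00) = -18.00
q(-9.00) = -17.00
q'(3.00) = 6.00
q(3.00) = -89.00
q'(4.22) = 8.44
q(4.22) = -80.19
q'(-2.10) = -4.20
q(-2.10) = -93.59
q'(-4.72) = -9.44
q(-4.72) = -75.72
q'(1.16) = 2.32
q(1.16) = -96.65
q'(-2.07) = -4.14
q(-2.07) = -93.72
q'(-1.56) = -3.12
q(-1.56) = -95.57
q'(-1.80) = -3.60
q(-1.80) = -94.76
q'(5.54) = 11.08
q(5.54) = -67.31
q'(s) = 2*s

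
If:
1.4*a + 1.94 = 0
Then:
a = -1.39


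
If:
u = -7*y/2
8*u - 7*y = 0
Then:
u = 0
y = 0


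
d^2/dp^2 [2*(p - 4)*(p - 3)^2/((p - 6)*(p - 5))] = 8*(7*p^3 - 99*p^2 + 459*p - 693)/(p^6 - 33*p^5 + 453*p^4 - 3311*p^3 + 13590*p^2 - 29700*p + 27000)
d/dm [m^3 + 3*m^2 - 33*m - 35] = 3*m^2 + 6*m - 33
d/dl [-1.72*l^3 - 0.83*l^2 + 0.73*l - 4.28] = -5.16*l^2 - 1.66*l + 0.73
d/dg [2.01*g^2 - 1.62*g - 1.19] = 4.02*g - 1.62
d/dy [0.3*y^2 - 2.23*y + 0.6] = 0.6*y - 2.23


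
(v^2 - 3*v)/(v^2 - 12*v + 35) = v*(v - 3)/(v^2 - 12*v + 35)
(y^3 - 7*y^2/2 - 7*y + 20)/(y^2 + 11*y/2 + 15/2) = (y^2 - 6*y + 8)/(y + 3)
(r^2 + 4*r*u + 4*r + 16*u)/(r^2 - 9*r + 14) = (r^2 + 4*r*u + 4*r + 16*u)/(r^2 - 9*r + 14)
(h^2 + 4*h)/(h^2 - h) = (h + 4)/(h - 1)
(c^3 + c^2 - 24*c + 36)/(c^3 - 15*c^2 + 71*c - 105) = (c^2 + 4*c - 12)/(c^2 - 12*c + 35)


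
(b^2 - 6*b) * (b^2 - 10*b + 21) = b^4 - 16*b^3 + 81*b^2 - 126*b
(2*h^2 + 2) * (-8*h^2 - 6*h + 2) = -16*h^4 - 12*h^3 - 12*h^2 - 12*h + 4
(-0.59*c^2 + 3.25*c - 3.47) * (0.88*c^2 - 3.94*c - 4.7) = -0.5192*c^4 + 5.1846*c^3 - 13.0856*c^2 - 1.6032*c + 16.309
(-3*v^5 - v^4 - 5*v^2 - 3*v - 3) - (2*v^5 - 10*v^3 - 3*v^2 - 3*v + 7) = -5*v^5 - v^4 + 10*v^3 - 2*v^2 - 10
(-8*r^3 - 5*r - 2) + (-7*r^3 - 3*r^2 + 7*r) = -15*r^3 - 3*r^2 + 2*r - 2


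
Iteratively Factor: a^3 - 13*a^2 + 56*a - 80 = (a - 5)*(a^2 - 8*a + 16) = (a - 5)*(a - 4)*(a - 4)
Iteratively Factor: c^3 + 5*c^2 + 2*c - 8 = (c + 2)*(c^2 + 3*c - 4) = (c - 1)*(c + 2)*(c + 4)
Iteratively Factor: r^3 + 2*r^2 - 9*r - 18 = (r + 2)*(r^2 - 9) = (r + 2)*(r + 3)*(r - 3)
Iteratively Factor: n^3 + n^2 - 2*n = (n)*(n^2 + n - 2) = n*(n + 2)*(n - 1)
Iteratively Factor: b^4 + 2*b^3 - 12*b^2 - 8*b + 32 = (b + 2)*(b^3 - 12*b + 16) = (b - 2)*(b + 2)*(b^2 + 2*b - 8) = (b - 2)^2*(b + 2)*(b + 4)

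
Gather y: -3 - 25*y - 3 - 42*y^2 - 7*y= -42*y^2 - 32*y - 6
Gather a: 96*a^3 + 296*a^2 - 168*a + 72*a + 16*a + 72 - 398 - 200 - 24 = 96*a^3 + 296*a^2 - 80*a - 550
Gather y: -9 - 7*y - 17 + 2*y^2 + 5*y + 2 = 2*y^2 - 2*y - 24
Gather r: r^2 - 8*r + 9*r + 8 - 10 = r^2 + r - 2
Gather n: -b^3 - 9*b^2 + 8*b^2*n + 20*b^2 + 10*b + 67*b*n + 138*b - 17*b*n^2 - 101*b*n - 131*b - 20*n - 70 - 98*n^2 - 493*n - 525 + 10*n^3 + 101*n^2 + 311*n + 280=-b^3 + 11*b^2 + 17*b + 10*n^3 + n^2*(3 - 17*b) + n*(8*b^2 - 34*b - 202) - 315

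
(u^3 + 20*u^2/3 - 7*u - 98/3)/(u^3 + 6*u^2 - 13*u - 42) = (u - 7/3)/(u - 3)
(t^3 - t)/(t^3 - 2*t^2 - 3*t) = (t - 1)/(t - 3)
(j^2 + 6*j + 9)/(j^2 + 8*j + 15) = (j + 3)/(j + 5)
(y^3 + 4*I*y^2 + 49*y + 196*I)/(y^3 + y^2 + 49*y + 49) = (y + 4*I)/(y + 1)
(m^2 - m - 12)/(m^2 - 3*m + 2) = (m^2 - m - 12)/(m^2 - 3*m + 2)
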